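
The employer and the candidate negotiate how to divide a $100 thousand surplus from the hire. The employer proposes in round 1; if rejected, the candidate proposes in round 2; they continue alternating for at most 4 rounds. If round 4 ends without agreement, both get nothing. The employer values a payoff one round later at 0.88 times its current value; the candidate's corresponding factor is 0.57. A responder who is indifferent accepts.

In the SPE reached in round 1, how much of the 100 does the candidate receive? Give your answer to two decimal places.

Round 4 (the candidate proposes): the employer will accept anything ≥ 0, so the candidate offers 0 and keeps 100.
Round 3 (the employer proposes): the candidate can get 100 next round, worth 0.57 × 100 = 57 now, so the employer offers 57, keeping 43.
Round 2 (the candidate proposes): the employer can get 43 next round, worth 0.88 × 43 = 37.84 now. The candidate offers 37.84 and keeps 100 − 37.84 = 62.16.
Round 1 (the employer proposes): the candidate can get 62.16 next round, worth 0.57 × 62.16 = 35.4312 now, so the employer offers 35.4312, keeping 64.5688.

35.43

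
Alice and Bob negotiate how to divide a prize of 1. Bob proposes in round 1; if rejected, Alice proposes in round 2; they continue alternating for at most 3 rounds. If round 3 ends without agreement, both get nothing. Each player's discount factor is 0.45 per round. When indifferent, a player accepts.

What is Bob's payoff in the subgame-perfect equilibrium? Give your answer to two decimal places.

Work backward from the last round.
Round 3 (Bob proposes): rejection yields 0 for Alice; Bob offers 0 and keeps 1.
Round 2 (Alice proposes): Bob can get 1 next round, worth 0.45 × 1 = 0.45 now; Alice offers that and keeps 0.55.
Round 1 (Bob proposes): Alice can get 0.55 next round, worth 0.45 × 0.55 = 0.2475 now, so Bob offers 0.2475, keeping 0.7525.

0.75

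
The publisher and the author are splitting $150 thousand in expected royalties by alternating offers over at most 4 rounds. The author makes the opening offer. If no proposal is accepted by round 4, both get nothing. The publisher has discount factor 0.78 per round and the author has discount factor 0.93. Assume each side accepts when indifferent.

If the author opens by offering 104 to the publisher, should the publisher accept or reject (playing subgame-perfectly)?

Round 4 (the publisher proposes): the author will accept anything ≥ 0, so the publisher offers 0 and keeps 150.
Round 3 (the author proposes): the publisher can get 150 next round, worth 0.78 × 150 = 117 now, so the author offers 117, keeping 33.
Round 2 (the publisher proposes): the author can get 33 next round, worth 0.93 × 33 = 30.69 now; the publisher offers that and keeps 119.31.
So by rejecting in round 1, the publisher gets 119.31 next round, worth 0.78 × 119.31 = 93.0618 now.
Offer 104 ≥ 93.0618, so the publisher accepts.

Accept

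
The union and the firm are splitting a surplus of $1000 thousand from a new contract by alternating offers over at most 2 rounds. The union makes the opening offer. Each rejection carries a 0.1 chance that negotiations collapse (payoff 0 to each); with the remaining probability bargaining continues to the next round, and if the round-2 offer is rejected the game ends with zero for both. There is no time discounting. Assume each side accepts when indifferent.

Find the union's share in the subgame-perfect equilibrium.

100

Round 2 (the firm proposes): rejection yields 0 for the union; the firm offers 0 and keeps 1000.
Round 1 (the union proposes): rejecting gives the firm an expected 0.9 × 1000 = 900, so the union offers 900, keeping 100.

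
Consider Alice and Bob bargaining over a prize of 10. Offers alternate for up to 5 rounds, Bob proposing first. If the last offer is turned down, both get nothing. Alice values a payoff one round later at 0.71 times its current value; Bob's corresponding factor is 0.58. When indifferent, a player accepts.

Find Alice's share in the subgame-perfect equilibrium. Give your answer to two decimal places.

By backward induction:
Round 5 (Bob proposes): Alice will accept anything ≥ 0, so Bob offers 0 and keeps 10.
Round 4 (Alice proposes): Bob can get 10 next round, worth 0.58 × 10 = 5.8 now, so Alice offers 5.8, keeping 4.2.
Round 3 (Bob proposes): Alice can get 4.2 next round, worth 0.71 × 4.2 = 2.982 now, so Bob offers 2.982, keeping 7.018.
Round 2 (Alice proposes): Bob can get 7.018 next round, worth 0.58 × 7.018 = 4.07044 now; Alice offers that and keeps 5.92956.
Round 1 (Bob proposes): Alice can get 5.92956 next round, worth 0.71 × 5.92956 = 4.2099876 now. Bob offers 4.2099876 and keeps 10 − 4.2099876 = 5.7900124.

4.21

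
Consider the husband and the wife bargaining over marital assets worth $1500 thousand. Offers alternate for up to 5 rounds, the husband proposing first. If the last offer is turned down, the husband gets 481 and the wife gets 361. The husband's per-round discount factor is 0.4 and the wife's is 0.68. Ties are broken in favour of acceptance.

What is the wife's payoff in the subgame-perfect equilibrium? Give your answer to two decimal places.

Round 5 (the husband proposes): the wife gets 361 if talks fail, so the husband offers 361 and keeps 1139.
Round 4 (the wife proposes): the husband can get 1139 next round, worth 0.4 × 1139 = 455.6 now; the wife offers that and keeps 1044.4.
Round 3 (the husband proposes): the wife can get 1044.4 next round, worth 0.68 × 1044.4 = 710.192 now, so the husband offers 710.192, keeping 789.808.
Round 2 (the wife proposes): the husband can get 789.808 next round, worth 0.4 × 789.808 = 315.9232 now. The wife offers 315.9232 and keeps 1500 − 315.9232 = 1184.0768.
Round 1 (the husband proposes): the wife can get 1184.0768 next round, worth 0.68 × 1184.0768 = 805.172224 now. The husband offers 805.172224 and keeps 1500 − 805.172224 = 694.827776.

805.17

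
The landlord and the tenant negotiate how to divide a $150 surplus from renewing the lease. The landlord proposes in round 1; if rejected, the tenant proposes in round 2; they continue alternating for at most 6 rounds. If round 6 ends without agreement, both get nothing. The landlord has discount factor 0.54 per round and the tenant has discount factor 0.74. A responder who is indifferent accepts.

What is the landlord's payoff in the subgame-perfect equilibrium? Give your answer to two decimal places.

60.81

Solve by backward induction from round 6.
Round 6 (the tenant proposes): the landlord will accept anything ≥ 0, so the tenant offers 0 and keeps 150.
Round 5 (the landlord proposes): the tenant can get 150 next round, worth 0.74 × 150 = 111 now; the landlord offers that and keeps 39.
Round 4 (the tenant proposes): the landlord can get 39 next round, worth 0.54 × 39 = 21.06 now. The tenant offers 21.06 and keeps 150 − 21.06 = 128.94.
Round 3 (the landlord proposes): the tenant can get 128.94 next round, worth 0.74 × 128.94 = 95.4156 now. The landlord offers 95.4156 and keeps 150 − 95.4156 = 54.5844.
Round 2 (the tenant proposes): the landlord can get 54.5844 next round, worth 0.54 × 54.5844 = 29.475576 now; the tenant offers that and keeps 120.524424.
Round 1 (the landlord proposes): the tenant can get 120.524424 next round, worth 0.74 × 120.524424 = 89.18807376 now; the landlord offers that and keeps 60.81192624.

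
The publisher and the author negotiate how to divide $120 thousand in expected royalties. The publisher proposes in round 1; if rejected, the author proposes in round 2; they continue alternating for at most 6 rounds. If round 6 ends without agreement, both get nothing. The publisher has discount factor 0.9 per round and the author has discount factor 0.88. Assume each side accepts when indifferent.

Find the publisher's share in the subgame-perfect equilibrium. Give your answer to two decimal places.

34.84

Round 6 (the author proposes): the publisher will accept anything ≥ 0, so the author offers 0 and keeps 120.
Round 5 (the publisher proposes): the author can get 120 next round, worth 0.88 × 120 = 105.6 now, so the publisher offers 105.6, keeping 14.4.
Round 4 (the author proposes): the publisher can get 14.4 next round, worth 0.9 × 14.4 = 12.96 now; the author offers that and keeps 107.04.
Round 3 (the publisher proposes): the author can get 107.04 next round, worth 0.88 × 107.04 = 94.1952 now. The publisher offers 94.1952 and keeps 120 − 94.1952 = 25.8048.
Round 2 (the author proposes): the publisher can get 25.8048 next round, worth 0.9 × 25.8048 = 23.22432 now, so the author offers 23.22432, keeping 96.77568.
Round 1 (the publisher proposes): the author can get 96.77568 next round, worth 0.88 × 96.77568 = 85.1625984 now; the publisher offers that and keeps 34.8374016.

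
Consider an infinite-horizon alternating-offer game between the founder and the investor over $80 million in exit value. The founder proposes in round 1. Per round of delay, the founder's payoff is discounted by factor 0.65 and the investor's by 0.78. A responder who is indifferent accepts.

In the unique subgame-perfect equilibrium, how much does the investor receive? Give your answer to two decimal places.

Let x be the founder's share when the founder proposes and y be the investor's share when the investor proposes.
The investor accepts iff offered ≥ 0.78·y, so x = 80 − 0.78y. Symmetrically y = 80 − 0.65x.
Substituting: x = 80 − 0.78(80 − 0.65x), giving x(1 − 0.65·0.78) = 80(1 − 0.78).
So x = 80 × 0.22 / 0.493 ≈ 35.6998, and the investor receives 80 − x ≈ 44.3002.

44.30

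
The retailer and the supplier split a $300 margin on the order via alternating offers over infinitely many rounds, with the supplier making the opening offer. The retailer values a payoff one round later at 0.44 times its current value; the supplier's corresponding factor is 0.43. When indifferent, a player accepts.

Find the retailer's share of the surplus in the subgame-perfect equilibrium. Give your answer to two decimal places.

When the supplier proposes, the retailer accepts any offer worth at least 0.44 times what the retailer would get by proposing next round; and vice versa.
This gives x = 300 − 0.44y and y = 300 − 0.43x, where x and y are each side's share when it proposes.
Hence (1 − 0.44·0.43)x = 300(1 − 0.44), i.e. 0.8108·x = 168.
x ≈ 207.2028; the retailer's share is 300 − x ≈ 92.7972.

92.80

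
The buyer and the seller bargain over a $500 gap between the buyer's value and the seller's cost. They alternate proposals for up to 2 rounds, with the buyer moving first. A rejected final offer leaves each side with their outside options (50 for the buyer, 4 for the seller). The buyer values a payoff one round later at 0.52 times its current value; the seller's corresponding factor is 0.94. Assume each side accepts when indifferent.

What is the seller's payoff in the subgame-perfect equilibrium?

Round 2 (the seller proposes): the buyer gets 50 if talks fail, so the seller offers 50 and keeps 450.
Round 1 (the buyer proposes): the seller can get 450 next round, worth 0.94 × 450 = 423 now. The buyer offers 423 and keeps 500 − 423 = 77.

423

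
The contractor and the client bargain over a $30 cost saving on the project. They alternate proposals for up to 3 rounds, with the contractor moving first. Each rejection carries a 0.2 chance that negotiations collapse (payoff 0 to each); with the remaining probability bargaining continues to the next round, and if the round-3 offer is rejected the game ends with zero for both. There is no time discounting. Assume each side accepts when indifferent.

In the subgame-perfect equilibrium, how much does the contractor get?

Round 3 (the contractor proposes): the client will accept anything ≥ 0, so the contractor offers 0 and keeps 30.
Round 2 (the client proposes): rejecting gives the contractor an expected 0.8 × 30 = 24. The client offers 24 and keeps 30 − 24 = 6.
Round 1 (the contractor proposes): rejecting gives the client an expected 0.8 × 6 = 4.8, so the contractor offers 4.8, keeping 25.2.

25.2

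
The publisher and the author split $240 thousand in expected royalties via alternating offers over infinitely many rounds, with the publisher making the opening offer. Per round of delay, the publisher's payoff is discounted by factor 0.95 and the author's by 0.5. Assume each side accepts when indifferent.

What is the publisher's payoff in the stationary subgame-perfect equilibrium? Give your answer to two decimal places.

Let x be the publisher's share when the publisher proposes and y be the author's share when the author proposes.
The author accepts iff offered ≥ 0.5·y, so x = 240 − 0.5y. Symmetrically y = 240 − 0.95x.
Substituting: x = 240 − 0.5(240 − 0.95x), giving x(1 − 0.95·0.5) = 240(1 − 0.5).
So x = 240 × 0.5 / 0.525 ≈ 228.5714, and the author receives 240 − x ≈ 11.4286.

228.57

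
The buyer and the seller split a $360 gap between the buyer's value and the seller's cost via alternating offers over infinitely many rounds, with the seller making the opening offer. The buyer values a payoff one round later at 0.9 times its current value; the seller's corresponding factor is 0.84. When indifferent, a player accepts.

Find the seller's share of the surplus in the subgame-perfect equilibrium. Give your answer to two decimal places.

When the seller proposes, the buyer accepts any offer worth at least 0.9 times what the buyer would get by proposing next round; and vice versa.
This gives x = 360 − 0.9y and y = 360 − 0.84x, where x and y are each side's share when it proposes.
Hence (1 − 0.9·0.84)x = 360(1 − 0.9), i.e. 0.244·x = 36.
x ≈ 147.5410; the buyer's share is 360 − x ≈ 212.4590.

147.54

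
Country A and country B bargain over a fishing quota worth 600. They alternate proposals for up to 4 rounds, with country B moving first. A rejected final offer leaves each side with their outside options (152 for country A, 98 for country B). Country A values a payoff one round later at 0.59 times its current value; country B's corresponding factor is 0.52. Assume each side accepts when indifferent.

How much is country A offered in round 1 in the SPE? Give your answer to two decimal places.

260.79

Round 4 (country A proposes): country B gets 98 if talks fail, so country A offers 98 and keeps 502.
Round 3 (country B proposes): country A can get 502 next round, worth 0.59 × 502 = 296.18 now, so country B offers 296.18, keeping 303.82.
Round 2 (country A proposes): country B can get 303.82 next round, worth 0.52 × 303.82 = 157.9864 now. Country A offers 157.9864 and keeps 600 − 157.9864 = 442.0136.
Round 1 (country B proposes): country A can get 442.0136 next round, worth 0.59 × 442.0136 = 260.788024 now, so country B offers 260.788024, keeping 339.211976.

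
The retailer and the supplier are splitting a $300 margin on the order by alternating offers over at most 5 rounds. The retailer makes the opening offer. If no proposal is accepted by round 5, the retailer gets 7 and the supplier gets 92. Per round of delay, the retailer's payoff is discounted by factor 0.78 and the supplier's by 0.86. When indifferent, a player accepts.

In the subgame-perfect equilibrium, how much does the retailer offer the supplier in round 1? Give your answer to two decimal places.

136.23

Round 5 (the retailer proposes): the supplier gets 92 if talks fail, so the retailer offers 92 and keeps 208.
Round 4 (the supplier proposes): the retailer can get 208 next round, worth 0.78 × 208 = 162.24 now, so the supplier offers 162.24, keeping 137.76.
Round 3 (the retailer proposes): the supplier can get 137.76 next round, worth 0.86 × 137.76 = 118.4736 now; the retailer offers that and keeps 181.5264.
Round 2 (the supplier proposes): the retailer can get 181.5264 next round, worth 0.78 × 181.5264 = 141.590592 now. The supplier offers 141.590592 and keeps 300 − 141.590592 = 158.409408.
Round 1 (the retailer proposes): the supplier can get 158.409408 next round, worth 0.86 × 158.409408 = 136.23209088 now. The retailer offers 136.23209088 and keeps 300 − 136.23209088 = 163.76790912.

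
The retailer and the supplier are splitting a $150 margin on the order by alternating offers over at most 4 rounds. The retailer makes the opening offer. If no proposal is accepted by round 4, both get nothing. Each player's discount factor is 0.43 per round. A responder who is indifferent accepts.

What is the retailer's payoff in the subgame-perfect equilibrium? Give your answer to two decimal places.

101.31

Round 4 (the supplier proposes): the retailer will accept anything ≥ 0, so the supplier offers 0 and keeps 150.
Round 3 (the retailer proposes): the supplier can get 150 next round, worth 0.43 × 150 = 64.5 now, so the retailer offers 64.5, keeping 85.5.
Round 2 (the supplier proposes): the retailer can get 85.5 next round, worth 0.43 × 85.5 = 36.765 now; the supplier offers that and keeps 113.235.
Round 1 (the retailer proposes): the supplier can get 113.235 next round, worth 0.43 × 113.235 = 48.69105 now. The retailer offers 48.69105 and keeps 150 − 48.69105 = 101.30895.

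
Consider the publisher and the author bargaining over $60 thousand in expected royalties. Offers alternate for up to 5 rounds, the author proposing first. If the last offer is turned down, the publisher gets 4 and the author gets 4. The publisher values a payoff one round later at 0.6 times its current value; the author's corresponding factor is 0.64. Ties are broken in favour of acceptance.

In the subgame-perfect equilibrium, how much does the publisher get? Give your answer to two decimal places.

18.53

Round 5 (the author proposes): the publisher gets 4 if talks fail, so the author offers 4 and keeps 56.
Round 4 (the publisher proposes): the author can get 56 next round, worth 0.64 × 56 = 35.84 now, so the publisher offers 35.84, keeping 24.16.
Round 3 (the author proposes): the publisher can get 24.16 next round, worth 0.6 × 24.16 = 14.496 now, so the author offers 14.496, keeping 45.504.
Round 2 (the publisher proposes): the author can get 45.504 next round, worth 0.64 × 45.504 = 29.12256 now. The publisher offers 29.12256 and keeps 60 − 29.12256 = 30.87744.
Round 1 (the author proposes): the publisher can get 30.87744 next round, worth 0.6 × 30.87744 = 18.526464 now, so the author offers 18.526464, keeping 41.473536.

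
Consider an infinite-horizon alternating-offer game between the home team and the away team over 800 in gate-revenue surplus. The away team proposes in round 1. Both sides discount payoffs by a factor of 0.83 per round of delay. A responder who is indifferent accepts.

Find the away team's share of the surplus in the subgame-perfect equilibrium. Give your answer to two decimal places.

Let x be the away team's share when the away team proposes and y be the home team's share when the home team proposes.
The home team accepts iff offered ≥ 0.83·y, so x = 800 − 0.83y. Symmetrically y = 800 − 0.83x.
Substituting: x = 800 − 0.83(800 − 0.83x), giving x(1 − 0.83·0.83) = 800(1 − 0.83).
So x = 800 × 0.17 / 0.3111 ≈ 437.1585, and the home team receives 800 − x ≈ 362.8415.

437.16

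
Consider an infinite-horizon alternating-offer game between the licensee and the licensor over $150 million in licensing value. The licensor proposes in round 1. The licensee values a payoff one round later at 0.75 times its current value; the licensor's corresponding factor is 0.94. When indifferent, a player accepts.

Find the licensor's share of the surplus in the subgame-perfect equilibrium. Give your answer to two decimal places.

Let x be the licensor's share when the licensor proposes and y be the licensee's share when the licensee proposes.
The licensee accepts iff offered ≥ 0.75·y, so x = 150 − 0.75y. Symmetrically y = 150 − 0.94x.
Substituting: x = 150 − 0.75(150 − 0.94x), giving x(1 − 0.94·0.75) = 150(1 − 0.75).
So x = 150 × 0.25 / 0.295 ≈ 127.1186, and the licensee receives 150 − x ≈ 22.8814.

127.12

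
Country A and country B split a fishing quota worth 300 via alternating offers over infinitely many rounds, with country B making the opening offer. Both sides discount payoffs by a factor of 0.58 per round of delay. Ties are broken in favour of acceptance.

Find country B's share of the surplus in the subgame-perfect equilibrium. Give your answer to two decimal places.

189.87

When country B proposes, country A accepts any offer worth at least 0.58 times what country A would get by proposing next round; and vice versa.
This gives x = 300 − 0.58y and y = 300 − 0.58x, where x and y are each side's share when it proposes.
Hence (1 − 0.58·0.58)x = 300(1 − 0.58), i.e. 0.6636·x = 126.
x ≈ 189.8734; country A's share is 300 − x ≈ 110.1266.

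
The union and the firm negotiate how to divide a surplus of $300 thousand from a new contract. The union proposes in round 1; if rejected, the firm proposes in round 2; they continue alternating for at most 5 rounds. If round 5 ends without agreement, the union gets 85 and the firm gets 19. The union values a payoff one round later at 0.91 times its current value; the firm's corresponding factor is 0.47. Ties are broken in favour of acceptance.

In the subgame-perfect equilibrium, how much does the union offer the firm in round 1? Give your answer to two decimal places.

21.59

Round 5 (the union proposes): the firm gets 19 if talks fail, so the union offers 19 and keeps 281.
Round 4 (the firm proposes): the union can get 281 next round, worth 0.91 × 281 = 255.71 now; the firm offers that and keeps 44.29.
Round 3 (the union proposes): the firm can get 44.29 next round, worth 0.47 × 44.29 = 20.8163 now. The union offers 20.8163 and keeps 300 − 20.8163 = 279.1837.
Round 2 (the firm proposes): the union can get 279.1837 next round, worth 0.91 × 279.1837 = 254.057167 now; the firm offers that and keeps 45.942833.
Round 1 (the union proposes): the firm can get 45.942833 next round, worth 0.47 × 45.942833 = 21.59313151 now. The union offers 21.59313151 and keeps 300 − 21.59313151 = 278.40686849.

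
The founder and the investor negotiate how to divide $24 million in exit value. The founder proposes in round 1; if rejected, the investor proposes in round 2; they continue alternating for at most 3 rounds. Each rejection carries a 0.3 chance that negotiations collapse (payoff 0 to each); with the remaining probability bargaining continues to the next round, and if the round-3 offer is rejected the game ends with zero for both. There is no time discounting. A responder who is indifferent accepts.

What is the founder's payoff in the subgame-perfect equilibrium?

18.96

Round 3 (the founder proposes): rejection yields 0 for the investor; the founder offers 0 and keeps 24.
Round 2 (the investor proposes): rejecting gives the founder an expected 0.7 × 24 = 16.8, so the investor offers 16.8, keeping 7.2.
Round 1 (the founder proposes): rejecting gives the investor an expected 0.7 × 7.2 = 5.04, so the founder offers 5.04, keeping 18.96.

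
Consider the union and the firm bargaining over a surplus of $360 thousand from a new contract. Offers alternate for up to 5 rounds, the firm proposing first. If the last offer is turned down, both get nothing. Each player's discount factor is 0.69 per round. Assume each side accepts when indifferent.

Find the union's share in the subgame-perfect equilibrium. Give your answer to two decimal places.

Solve by backward induction from round 5.
Round 5 (the firm proposes): the union will accept anything ≥ 0, so the firm offers 0 and keeps 360.
Round 4 (the union proposes): the firm can get 360 next round, worth 0.69 × 360 = 248.4 now. The union offers 248.4 and keeps 360 − 248.4 = 111.6.
Round 3 (the firm proposes): the union can get 111.6 next round, worth 0.69 × 111.6 = 77.004 now, so the firm offers 77.004, keeping 282.996.
Round 2 (the union proposes): the firm can get 282.996 next round, worth 0.69 × 282.996 = 195.26724 now; the union offers that and keeps 164.73276.
Round 1 (the firm proposes): the union can get 164.73276 next round, worth 0.69 × 164.73276 = 113.6656044 now, so the firm offers 113.6656044, keeping 246.3343956.

113.67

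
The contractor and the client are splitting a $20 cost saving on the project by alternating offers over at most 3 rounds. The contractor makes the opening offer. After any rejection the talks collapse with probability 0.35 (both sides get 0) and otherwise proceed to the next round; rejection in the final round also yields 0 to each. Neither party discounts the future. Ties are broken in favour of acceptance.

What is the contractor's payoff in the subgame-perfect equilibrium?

Round 3 (the contractor proposes): the client will accept anything ≥ 0, so the contractor offers 0 and keeps 20.
Round 2 (the client proposes): rejecting gives the contractor an expected 0.65 × 20 = 13. The client offers 13 and keeps 20 − 13 = 7.
Round 1 (the contractor proposes): rejecting gives the client an expected 0.65 × 7 = 4.55, so the contractor offers 4.55, keeping 15.45.

15.45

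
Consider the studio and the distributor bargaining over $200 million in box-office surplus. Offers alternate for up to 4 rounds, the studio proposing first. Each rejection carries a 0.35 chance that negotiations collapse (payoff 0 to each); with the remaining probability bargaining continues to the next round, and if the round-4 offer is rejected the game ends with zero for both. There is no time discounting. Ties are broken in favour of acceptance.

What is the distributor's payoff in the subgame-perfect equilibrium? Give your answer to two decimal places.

100.43

Round 4 (the distributor proposes): the studio will accept anything ≥ 0, so the distributor offers 0 and keeps 200.
Round 3 (the studio proposes): rejecting gives the distributor an expected 0.65 × 200 = 130; the studio offers that and keeps 70.
Round 2 (the distributor proposes): rejecting gives the studio an expected 0.65 × 70 = 45.5. The distributor offers 45.5 and keeps 200 − 45.5 = 154.5.
Round 1 (the studio proposes): rejecting gives the distributor an expected 0.65 × 154.5 = 100.425. The studio offers 100.425 and keeps 200 − 100.425 = 99.575.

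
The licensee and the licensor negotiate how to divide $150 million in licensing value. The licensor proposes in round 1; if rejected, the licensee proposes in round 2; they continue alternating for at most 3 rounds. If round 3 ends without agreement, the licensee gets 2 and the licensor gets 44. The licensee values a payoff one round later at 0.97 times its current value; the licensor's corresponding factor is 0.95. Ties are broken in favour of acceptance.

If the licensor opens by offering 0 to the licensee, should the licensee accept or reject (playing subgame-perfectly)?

Reject

Round 3 (the licensor proposes): the licensee gets 2 if talks fail, so the licensor offers 2 and keeps 148.
Round 2 (the licensee proposes): the licensor can get 148 next round, worth 0.95 × 148 = 140.6 now, so the licensee offers 140.6, keeping 9.4.
So by rejecting in round 1, the licensee gets 9.4 next round, worth 0.97 × 9.4 = 9.118 now.
Offer 0 < 9.118, so the licensee rejects.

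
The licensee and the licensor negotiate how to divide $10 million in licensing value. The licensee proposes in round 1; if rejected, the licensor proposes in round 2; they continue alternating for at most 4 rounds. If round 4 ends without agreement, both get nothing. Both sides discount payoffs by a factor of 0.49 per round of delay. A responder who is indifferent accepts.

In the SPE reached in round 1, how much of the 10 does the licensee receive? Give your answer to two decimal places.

6.32

Round 4 (the licensor proposes): the licensee will accept anything ≥ 0, so the licensor offers 0 and keeps 10.
Round 3 (the licensee proposes): the licensor can get 10 next round, worth 0.49 × 10 = 4.9 now. The licensee offers 4.9 and keeps 10 − 4.9 = 5.1.
Round 2 (the licensor proposes): the licensee can get 5.1 next round, worth 0.49 × 5.1 = 2.499 now, so the licensor offers 2.499, keeping 7.501.
Round 1 (the licensee proposes): the licensor can get 7.501 next round, worth 0.49 × 7.501 = 3.67549 now. The licensee offers 3.67549 and keeps 10 − 3.67549 = 6.32451.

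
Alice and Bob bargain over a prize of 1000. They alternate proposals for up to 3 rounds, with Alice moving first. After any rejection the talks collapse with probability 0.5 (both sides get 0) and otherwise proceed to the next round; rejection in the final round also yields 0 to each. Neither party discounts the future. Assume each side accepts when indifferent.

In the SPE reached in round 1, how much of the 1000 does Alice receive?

750

Round 3 (Alice proposes): Bob will accept anything ≥ 0, so Alice offers 0 and keeps 1000.
Round 2 (Bob proposes): rejecting gives Alice an expected 0.5 × 1000 = 500; Bob offers that and keeps 500.
Round 1 (Alice proposes): rejecting gives Bob an expected 0.5 × 500 = 250. Alice offers 250 and keeps 1000 − 250 = 750.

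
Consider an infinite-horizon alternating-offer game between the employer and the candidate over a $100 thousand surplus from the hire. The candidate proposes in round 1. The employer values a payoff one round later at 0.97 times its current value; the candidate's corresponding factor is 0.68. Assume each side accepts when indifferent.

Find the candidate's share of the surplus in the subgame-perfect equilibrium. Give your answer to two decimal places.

Let x be the candidate's share when the candidate proposes and y be the employer's share when the employer proposes.
The employer accepts iff offered ≥ 0.97·y, so x = 100 − 0.97y. Symmetrically y = 100 − 0.68x.
Substituting: x = 100 − 0.97(100 − 0.68x), giving x(1 − 0.68·0.97) = 100(1 − 0.97).
So x = 100 × 0.03 / 0.3404 ≈ 8.8132, and the employer receives 100 − x ≈ 91.1868.

8.81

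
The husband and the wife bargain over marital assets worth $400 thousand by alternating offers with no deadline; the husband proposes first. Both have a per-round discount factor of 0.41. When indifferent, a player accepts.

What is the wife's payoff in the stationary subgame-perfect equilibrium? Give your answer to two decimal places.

116.31

Let x be the husband's share when the husband proposes and y be the wife's share when the wife proposes.
The wife accepts iff offered ≥ 0.41·y, so x = 400 − 0.41y. Symmetrically y = 400 − 0.41x.
Substituting: x = 400 − 0.41(400 − 0.41x), giving x(1 − 0.41·0.41) = 400(1 − 0.41).
So x = 400 × 0.59 / 0.8319 ≈ 283.6879, and the wife receives 400 − x ≈ 116.3121.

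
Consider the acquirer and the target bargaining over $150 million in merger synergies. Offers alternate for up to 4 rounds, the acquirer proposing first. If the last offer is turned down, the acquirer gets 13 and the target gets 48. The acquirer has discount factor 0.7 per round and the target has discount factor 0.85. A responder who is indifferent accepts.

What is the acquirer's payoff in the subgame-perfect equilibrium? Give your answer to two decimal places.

By backward induction:
Round 4 (the target proposes): the acquirer gets 13 if talks fail, so the target offers 13 and keeps 137.
Round 3 (the acquirer proposes): the target can get 137 next round, worth 0.85 × 137 = 116.45 now; the acquirer offers that and keeps 33.55.
Round 2 (the target proposes): the acquirer can get 33.55 next round, worth 0.7 × 33.55 = 23.485 now; the target offers that and keeps 126.515.
Round 1 (the acquirer proposes): the target can get 126.515 next round, worth 0.85 × 126.515 = 107.53775 now; the acquirer offers that and keeps 42.46225.

42.46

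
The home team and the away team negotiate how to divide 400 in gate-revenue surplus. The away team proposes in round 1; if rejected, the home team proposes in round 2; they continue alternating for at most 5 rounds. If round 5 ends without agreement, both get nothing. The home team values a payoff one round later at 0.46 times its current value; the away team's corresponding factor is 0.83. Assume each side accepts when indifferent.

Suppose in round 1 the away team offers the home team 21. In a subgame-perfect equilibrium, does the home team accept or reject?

Reject

Round 5 (the away team proposes): rejection yields 0 for the home team; the away team offers 0 and keeps 400.
Round 4 (the home team proposes): the away team can get 400 next round, worth 0.83 × 400 = 332 now, so the home team offers 332, keeping 68.
Round 3 (the away team proposes): the home team can get 68 next round, worth 0.46 × 68 = 31.28 now, so the away team offers 31.28, keeping 368.72.
Round 2 (the home team proposes): the away team can get 368.72 next round, worth 0.83 × 368.72 = 306.0376 now; the home team offers that and keeps 93.9624.
So by rejecting in round 1, the home team gets 93.9624 next round, worth 0.46 × 93.9624 = 43.222704 now.
Offer 21 < 43.222704, so the home team rejects.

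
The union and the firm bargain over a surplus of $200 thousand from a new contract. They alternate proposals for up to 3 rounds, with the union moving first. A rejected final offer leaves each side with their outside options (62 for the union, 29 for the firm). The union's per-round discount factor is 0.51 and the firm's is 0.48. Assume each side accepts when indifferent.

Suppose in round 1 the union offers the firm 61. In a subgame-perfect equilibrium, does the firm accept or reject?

Round 3 (the union proposes): the firm gets 29 if talks fail, so the union offers 29 and keeps 171.
Round 2 (the firm proposes): the union can get 171 next round, worth 0.51 × 171 = 87.21 now, so the firm offers 87.21, keeping 112.79.
So by rejecting in round 1, the firm gets 112.79 next round, worth 0.48 × 112.79 = 54.1392 now.
Offer 61 ≥ 54.1392, so the firm accepts.

Accept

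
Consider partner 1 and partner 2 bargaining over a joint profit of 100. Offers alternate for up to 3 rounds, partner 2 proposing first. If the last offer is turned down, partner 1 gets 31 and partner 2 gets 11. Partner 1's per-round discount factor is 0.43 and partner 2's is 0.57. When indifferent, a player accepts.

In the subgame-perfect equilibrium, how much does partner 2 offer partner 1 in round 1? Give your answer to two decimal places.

Solve by backward induction from round 3.
Round 3 (partner 2 proposes): partner 1 gets 31 if talks fail, so partner 2 offers 31 and keeps 69.
Round 2 (partner 1 proposes): partner 2 can get 69 next round, worth 0.57 × 69 = 39.33 now; partner 1 offers that and keeps 60.67.
Round 1 (partner 2 proposes): partner 1 can get 60.67 next round, worth 0.43 × 60.67 = 26.0881 now, so partner 2 offers 26.0881, keeping 73.9119.

26.09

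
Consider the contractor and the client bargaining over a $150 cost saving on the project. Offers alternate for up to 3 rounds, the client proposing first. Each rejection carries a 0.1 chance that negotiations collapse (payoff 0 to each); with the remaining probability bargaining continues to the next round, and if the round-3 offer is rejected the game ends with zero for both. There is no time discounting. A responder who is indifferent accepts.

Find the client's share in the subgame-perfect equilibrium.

Round 3 (the client proposes): the contractor will accept anything ≥ 0, so the client offers 0 and keeps 150.
Round 2 (the contractor proposes): rejecting gives the client an expected 0.9 × 150 = 135; the contractor offers that and keeps 15.
Round 1 (the client proposes): rejecting gives the contractor an expected 0.9 × 15 = 13.5, so the client offers 13.5, keeping 136.5.

136.5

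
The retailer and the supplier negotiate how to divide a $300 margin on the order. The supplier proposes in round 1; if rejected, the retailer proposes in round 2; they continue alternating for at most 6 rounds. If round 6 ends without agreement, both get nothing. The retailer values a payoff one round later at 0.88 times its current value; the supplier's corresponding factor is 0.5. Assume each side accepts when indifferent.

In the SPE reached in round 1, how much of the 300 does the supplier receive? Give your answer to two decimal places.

58.81

Round 6 (the retailer proposes): rejection yields 0 for the supplier; the retailer offers 0 and keeps 300.
Round 5 (the supplier proposes): the retailer can get 300 next round, worth 0.88 × 300 = 264 now; the supplier offers that and keeps 36.
Round 4 (the retailer proposes): the supplier can get 36 next round, worth 0.5 × 36 = 18 now; the retailer offers that and keeps 282.
Round 3 (the supplier proposes): the retailer can get 282 next round, worth 0.88 × 282 = 248.16 now. The supplier offers 248.16 and keeps 300 − 248.16 = 51.84.
Round 2 (the retailer proposes): the supplier can get 51.84 next round, worth 0.5 × 51.84 = 25.92 now; the retailer offers that and keeps 274.08.
Round 1 (the supplier proposes): the retailer can get 274.08 next round, worth 0.88 × 274.08 = 241.1904 now, so the supplier offers 241.1904, keeping 58.8096.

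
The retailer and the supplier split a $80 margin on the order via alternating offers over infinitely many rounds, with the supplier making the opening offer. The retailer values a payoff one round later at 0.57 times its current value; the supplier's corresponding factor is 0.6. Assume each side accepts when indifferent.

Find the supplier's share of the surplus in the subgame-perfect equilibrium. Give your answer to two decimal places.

When the supplier proposes, the retailer accepts any offer worth at least 0.57 times what the retailer would get by proposing next round; and vice versa.
This gives x = 80 − 0.57y and y = 80 − 0.6x, where x and y are each side's share when it proposes.
Hence (1 − 0.57·0.6)x = 80(1 − 0.57), i.e. 0.658·x = 34.4.
x ≈ 52.2796; the retailer's share is 80 − x ≈ 27.7204.

52.28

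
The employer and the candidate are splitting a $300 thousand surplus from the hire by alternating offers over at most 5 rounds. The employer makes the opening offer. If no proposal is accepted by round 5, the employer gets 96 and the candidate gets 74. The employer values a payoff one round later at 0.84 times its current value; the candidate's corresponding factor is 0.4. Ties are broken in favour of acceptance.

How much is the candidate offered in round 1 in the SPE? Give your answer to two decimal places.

34.01

Round 5 (the employer proposes): the candidate gets 74 if talks fail, so the employer offers 74 and keeps 226.
Round 4 (the candidate proposes): the employer can get 226 next round, worth 0.84 × 226 = 189.84 now, so the candidate offers 189.84, keeping 110.16.
Round 3 (the employer proposes): the candidate can get 110.16 next round, worth 0.4 × 110.16 = 44.064 now, so the employer offers 44.064, keeping 255.936.
Round 2 (the candidate proposes): the employer can get 255.936 next round, worth 0.84 × 255.936 = 214.98624 now; the candidate offers that and keeps 85.01376.
Round 1 (the employer proposes): the candidate can get 85.01376 next round, worth 0.4 × 85.01376 = 34.005504 now, so the employer offers 34.005504, keeping 265.994496.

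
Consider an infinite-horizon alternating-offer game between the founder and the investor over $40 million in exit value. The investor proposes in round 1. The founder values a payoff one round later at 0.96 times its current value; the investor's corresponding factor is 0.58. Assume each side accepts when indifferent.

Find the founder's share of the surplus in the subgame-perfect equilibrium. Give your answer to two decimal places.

In a stationary SPE each proposer offers the other exactly their discounted continuation value.
If the investor keeps x when proposing and the founder keeps y when proposing, then x = 40 − 0.96y and y = 40 − 0.58x.
Solving: x = 40(1 − 0.96) / (1 − 0.58·0.96) = 1.6 / 0.4432 ≈ 3.6101.
The founder gets 40 − 3.6101 ≈ 36.3899.

36.39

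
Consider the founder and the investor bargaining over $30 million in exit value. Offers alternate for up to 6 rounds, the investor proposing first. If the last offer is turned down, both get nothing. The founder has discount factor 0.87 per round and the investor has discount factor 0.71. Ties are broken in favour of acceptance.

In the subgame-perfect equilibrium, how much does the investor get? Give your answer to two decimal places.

7.80

Round 6 (the founder proposes): rejection yields 0 for the investor; the founder offers 0 and keeps 30.
Round 5 (the investor proposes): the founder can get 30 next round, worth 0.87 × 30 = 26.1 now; the investor offers that and keeps 3.9.
Round 4 (the founder proposes): the investor can get 3.9 next round, worth 0.71 × 3.9 = 2.769 now, so the founder offers 2.769, keeping 27.231.
Round 3 (the investor proposes): the founder can get 27.231 next round, worth 0.87 × 27.231 = 23.69097 now, so the investor offers 23.69097, keeping 6.30903.
Round 2 (the founder proposes): the investor can get 6.30903 next round, worth 0.71 × 6.30903 = 4.4794113 now. The founder offers 4.4794113 and keeps 30 − 4.4794113 = 25.5205887.
Round 1 (the investor proposes): the founder can get 25.5205887 next round, worth 0.87 × 25.5205887 = 22.202912169 now; the investor offers that and keeps 7.797087831.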